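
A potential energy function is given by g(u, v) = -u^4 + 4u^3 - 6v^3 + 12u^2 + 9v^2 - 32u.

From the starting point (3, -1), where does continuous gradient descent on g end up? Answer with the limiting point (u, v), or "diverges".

g is separable, so gradient descent decouples: u follows -∂g/∂u, v follows -∂g/∂v.
∂g/∂u = -4(u - 4)(u - 1)(u + 2); at u=3 this is 40, so u decreases.
∂g/∂v = -18v(v - 1); at v=-1 this is -36, so v increases.
u converges to its nearest critical value 1 (a local min of the u-part); v converges to 0. The iterate converges to (1, 0).

(1, 0)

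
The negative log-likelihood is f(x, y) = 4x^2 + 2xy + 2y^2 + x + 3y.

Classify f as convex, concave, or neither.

convex

f is quadratic, so its Hessian is the constant matrix H = [[8, 2], [2, 4]].
det(H) = 28, tr(H) = 12.
det(H) > 0 and tr(H) > 0, so H is positive definite everywhere: convex.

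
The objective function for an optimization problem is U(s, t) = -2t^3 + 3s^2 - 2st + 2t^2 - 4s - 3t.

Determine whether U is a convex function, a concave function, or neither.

neither

The term -2t^3 is cubic, so the Hessian is not constant.
∂²U/∂t² = -12t + 4, which takes both signs as t varies (negative for sufficiently large t). A diagonal entry of the Hessian changing sign means the Hessian is neither positive- nor negative-semidefinite on all of R^2.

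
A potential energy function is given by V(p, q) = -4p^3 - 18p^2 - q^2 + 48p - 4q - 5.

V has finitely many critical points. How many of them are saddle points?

1

V separates as a function of p plus a function of q, so ∇V=0 decouples.
∂V/∂p = -12(p - 1)(p + 4) = 0 at p ∈ {-4, 1}; ∂V/∂q = -2(q + 2) = 0 at q ∈ {-2}.
The Hessian is diagonal: diag(V_pp, V_qq). Second derivatives: V_pp(-4)=60, V_pp(1)=-60; V_qq(-2)=-2.
Saddle points occur where the two diagonal entries have opposite signs: (-4, -2). Count: 1.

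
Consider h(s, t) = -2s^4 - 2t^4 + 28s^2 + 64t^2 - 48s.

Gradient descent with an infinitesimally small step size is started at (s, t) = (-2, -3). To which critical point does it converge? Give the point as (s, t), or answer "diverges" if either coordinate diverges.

(1, 0)

h is separable, so gradient descent decouples: s follows -∂h/∂s, t follows -∂h/∂t.
∂h/∂s = -8(s - 2)(s - 1)(s + 3); at s=-2 this is -96, so s increases.
∂h/∂t = -8t(t - 4)(t + 4); at t=-3 this is -168, so t increases.
s converges to its nearest critical value 1 (a local min of the s-part); t converges to 0. The iterate converges to (1, 0).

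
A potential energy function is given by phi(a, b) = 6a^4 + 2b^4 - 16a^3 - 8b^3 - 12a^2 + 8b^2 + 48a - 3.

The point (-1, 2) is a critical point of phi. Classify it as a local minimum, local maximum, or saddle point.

local minimum

The mixed partial ∂²phi/∂a∂b is 0, so the Hessian at any point is diag(phi_aa, phi_bb) = diag(24(3a^2 - 4a - 1), 8(3b^2 - 6b + 2)).
At (-1, 2): H = diag(144, 16).
Both eigenvalues are positive, so H is positive definite: a local minimum.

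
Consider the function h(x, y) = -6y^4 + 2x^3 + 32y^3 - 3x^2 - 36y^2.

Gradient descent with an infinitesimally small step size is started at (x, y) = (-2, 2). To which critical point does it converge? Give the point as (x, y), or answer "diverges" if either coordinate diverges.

diverges

h is separable, so gradient descent decouples: x follows -∂h/∂x, y follows -∂h/∂y.
∂h/∂x = 6x(x - 1); at x=-2 this is 36, so x decreases.
∂h/∂y = -24y(y - 3)(y - 1); at y=2 this is 48, so y decreases.
The x-coordinate has no critical point in that direction and runs off to infinity.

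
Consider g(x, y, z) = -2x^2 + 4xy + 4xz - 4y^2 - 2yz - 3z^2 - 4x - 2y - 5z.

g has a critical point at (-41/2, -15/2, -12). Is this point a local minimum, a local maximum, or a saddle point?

The Hessian is constant: H = [[-4, 4, 4], [4, -8, -2], [4, -2, -6]].
Leading principal minors: Δ₁ = -4, Δ₂ = 16, Δ₃ = -16.
The minors alternate sign starting negative (−, +, −), so H is negative definite: a local maximum.

local maximum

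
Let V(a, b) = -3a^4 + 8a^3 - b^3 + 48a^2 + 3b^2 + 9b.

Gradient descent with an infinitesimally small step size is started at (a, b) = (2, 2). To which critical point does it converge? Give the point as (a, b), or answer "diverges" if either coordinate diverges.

(0, -1)

V is separable, so gradient descent decouples: a follows -∂V/∂a, b follows -∂V/∂b.
∂V/∂a = -12a(a - 4)(a + 2); at a=2 this is 192, so a decreases.
∂V/∂b = -3(b - 3)(b + 1); at b=2 this is 9, so b decreases.
a converges to its nearest critical value 0 (a local min of the a-part); b converges to -1. The iterate converges to (0, -1).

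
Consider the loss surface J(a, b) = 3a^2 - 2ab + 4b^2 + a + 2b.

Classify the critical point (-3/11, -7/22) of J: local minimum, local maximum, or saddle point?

local minimum

The Hessian of J is constant: H = [[6, -2], [-2, 8]].
det(H) = 6·8 − (-2)² = 44.
det(H) > 0 and tr(H) = 14 > 0, so H is positive definite and the point is a local minimum.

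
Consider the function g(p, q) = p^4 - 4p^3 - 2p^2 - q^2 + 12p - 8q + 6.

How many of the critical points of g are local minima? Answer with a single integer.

0

g separates as a function of p plus a function of q, so ∇g=0 decouples.
∂g/∂p = 4(p - 3)(p - 1)(p + 1) = 0 at p ∈ {-1, 1, 3}; ∂g/∂q = -2(q + 4) = 0 at q ∈ {-4}.
The Hessian is diagonal: diag(g_pp, g_qq). Second derivatives: g_pp(-1)=32, g_pp(1)=-16, g_pp(3)=32; g_qq(-4)=-2.
Local minima occur where both diagonal entries positive: none. Count: 0.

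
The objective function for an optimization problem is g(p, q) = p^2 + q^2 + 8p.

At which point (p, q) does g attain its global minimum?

(-4, 0)

g(p,q) separates as A(p) + B(q), so its minimum is min A + min B.
A'(p) = 2p + 8 vanishes at p ∈ {-4}; B'(q) = 2q vanishes at q ∈ {0}.
Local minima of A (where A''>0): A(-4)=-16. Local minima of B: B(0)=0.
So the global minimum of g is A(-4) + B(0) = -16 + 0 = -16, attained at (-4, 0).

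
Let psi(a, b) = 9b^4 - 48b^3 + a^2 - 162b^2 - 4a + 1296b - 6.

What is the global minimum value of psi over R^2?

-3331

psi(a,b) separates as P(a) + Q(b) − 6, so its minimum is min P + min Q − 6.
P'(a) = 2a - 4 vanishes at a ∈ {2}; Q'(b) = 36(b - 4)(b - 3)(b + 3) vanishes at b ∈ {-3, 3, 4}.
Local minima of P (where P''>0): P(2)=-4. Local minima of Q: Q(-3)=-3321, Q(4)=1824.
So the global minimum of psi is P(2) + Q(-3) − 6 = -4 − 3321 − 6 = -3331, attained at (2, -3).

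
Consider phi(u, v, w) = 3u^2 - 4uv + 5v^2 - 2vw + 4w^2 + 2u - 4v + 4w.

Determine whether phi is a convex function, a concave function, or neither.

convex

phi is quadratic, so its Hessian is the constant matrix H = [[6, -4, 0], [-4, 10, -2], [0, -2, 8]].
Leading principal minors: 6, 44, 328.
All positive ⇒ H ≻ 0 ⇒ convex.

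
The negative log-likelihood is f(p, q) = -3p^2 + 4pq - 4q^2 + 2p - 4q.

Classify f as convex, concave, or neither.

concave

f is quadratic, so its Hessian is the constant matrix H = [[-6, 4], [4, -8]].
det(H) = 32, tr(H) = -14.
det(H) > 0 and tr(H) < 0, so H is negative definite everywhere: concave.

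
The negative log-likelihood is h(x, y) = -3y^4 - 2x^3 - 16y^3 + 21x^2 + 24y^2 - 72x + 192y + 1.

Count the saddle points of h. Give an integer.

3

h separates as a function of x plus a function of y, so ∇h=0 decouples.
∂h/∂x = -6(x - 4)(x - 3) = 0 at x ∈ {3, 4}; ∂h/∂y = -12(y - 2)(y + 2)(y + 4) = 0 at y ∈ {-4, -2, 2}.
The Hessian is diagonal: diag(h_xx, h_yy). Second derivatives: h_xx(3)=6, h_xx(4)=-6; h_yy(-4)=-144, h_yy(-2)=96, h_yy(2)=-288.
Saddle points occur where the two diagonal entries have opposite signs: (3, -4), (3, 2), (4, -2). Count: 3.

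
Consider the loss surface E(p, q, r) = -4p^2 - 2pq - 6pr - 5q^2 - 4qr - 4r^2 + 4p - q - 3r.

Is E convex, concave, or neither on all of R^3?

E is quadratic, so its Hessian is the constant matrix H = [[-8, -2, -6], [-2, -10, -4], [-6, -4, -8]].
Leading principal minors: -8, 76, -216.
Signs alternate −, +, − ⇒ H ≺ 0 ⇒ concave.

concave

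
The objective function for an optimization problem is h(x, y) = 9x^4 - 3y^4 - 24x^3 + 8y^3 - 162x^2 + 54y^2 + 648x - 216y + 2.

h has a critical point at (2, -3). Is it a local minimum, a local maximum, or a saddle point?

The mixed partial ∂²h/∂x∂y is 0, so the Hessian at any point is diag(h_xx, h_yy) = diag(36(3x^2 - 4x - 9), 12(-3y^2 + 4y + 9)).
At (2, -3): H = diag(-180, -360).
Both eigenvalues are negative, so H is negative definite: a local maximum.

local maximum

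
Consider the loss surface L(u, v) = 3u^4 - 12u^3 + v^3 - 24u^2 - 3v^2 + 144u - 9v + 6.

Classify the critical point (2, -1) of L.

local maximum

The mixed partial ∂²L/∂u∂v is 0, so the Hessian at any point is diag(L_uu, L_vv) = diag(12(3u^2 - 6u - 4), 6(v - 1)).
At (2, -1): H = diag(-48, -12).
Both eigenvalues are negative, so H is negative definite: a local maximum.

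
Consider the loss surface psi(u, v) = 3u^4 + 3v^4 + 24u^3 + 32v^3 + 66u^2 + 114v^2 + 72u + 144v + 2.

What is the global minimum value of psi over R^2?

-84

psi(u,v) separates as P(u) + Q(v) + 2, so its minimum is min P + min Q + 2.
P'(u) = 12(u + 1)(u + 2)(u + 3) vanishes at u ∈ {-3, -2, -1}; Q'(v) = 12(v + 1)(v + 3)(v + 4) vanishes at v ∈ {-4, -3, -1}.
Local minima of P (where P''>0): P(-3)=-27, P(-1)=-27. Local minima of Q: Q(-4)=-32, Q(-1)=-59.
So the global minimum of psi is P(-3) + Q(-1) + 2 = -27 − 59 + 2 = -84, attained at (-3, -1).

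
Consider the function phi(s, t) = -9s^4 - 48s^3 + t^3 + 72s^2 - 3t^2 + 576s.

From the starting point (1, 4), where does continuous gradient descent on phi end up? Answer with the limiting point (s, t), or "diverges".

phi is separable, so gradient descent decouples: s follows -∂phi/∂s, t follows -∂phi/∂t.
∂phi/∂s = -36(s - 2)(s + 2)(s + 4); at s=1 this is 540, so s decreases.
∂phi/∂t = 3t(t - 2); at t=4 this is 24, so t decreases.
s converges to its nearest critical value -2 (a local min of the s-part); t converges to 2. The iterate converges to (-2, 2).

(-2, 2)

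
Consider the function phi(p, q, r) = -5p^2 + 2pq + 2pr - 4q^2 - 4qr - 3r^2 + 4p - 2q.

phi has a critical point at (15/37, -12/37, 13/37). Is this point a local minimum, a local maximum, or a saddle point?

local maximum

The Hessian is constant: H = [[-10, 2, 2], [2, -8, -4], [2, -4, -6]].
Leading principal minors: Δ₁ = -10, Δ₂ = 76, Δ₃ = -296.
The minors alternate sign starting negative (−, +, −), so H is negative definite: a local maximum.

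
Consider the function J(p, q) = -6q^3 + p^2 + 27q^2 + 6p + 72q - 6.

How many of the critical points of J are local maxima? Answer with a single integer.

0

J separates as a function of p plus a function of q, so ∇J=0 decouples.
∂J/∂p = 2(p + 3) = 0 at p ∈ {-3}; ∂J/∂q = -18(q - 4)(q + 1) = 0 at q ∈ {-1, 4}.
The Hessian is diagonal: diag(J_pp, J_qq). Second derivatives: J_pp(-3)=2; J_qq(-1)=90, J_qq(4)=-90.
Local maxima occur where both diagonal entries negative: none. Count: 0.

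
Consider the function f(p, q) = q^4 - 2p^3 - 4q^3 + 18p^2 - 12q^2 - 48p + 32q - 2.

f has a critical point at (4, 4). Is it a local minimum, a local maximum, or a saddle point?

The mixed partial ∂²f/∂p∂q is 0, so the Hessian at any point is diag(f_pp, f_qq) = diag(12(-p + 3), 12(q^2 - 2q - 2)).
At (4, 4): H = diag(-12, 72).
The eigenvalues have opposite signs, so H is indefinite: a saddle point.

saddle point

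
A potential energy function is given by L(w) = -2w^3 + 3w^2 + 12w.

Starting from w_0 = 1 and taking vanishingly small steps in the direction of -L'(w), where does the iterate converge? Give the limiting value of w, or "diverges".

L'(w) = -6(w - 2)(w + 1), so L'(1) = 12.
Gradient descent moves in the -L' direction, i.e. w is decreasing.
The nearest critical point in that direction is w = -1, where L'' = 18 > 0 (a local minimum). The iterate converges there.

-1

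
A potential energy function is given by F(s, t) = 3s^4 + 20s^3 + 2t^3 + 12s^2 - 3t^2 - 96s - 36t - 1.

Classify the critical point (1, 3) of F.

The mixed partial ∂²F/∂s∂t is 0, so the Hessian at any point is diag(F_ss, F_tt) = diag(12(3s^2 + 10s + 2), 6(2t - 1)).
At (1, 3): H = diag(180, 30).
Both eigenvalues are positive, so H is positive definite: a local minimum.

local minimum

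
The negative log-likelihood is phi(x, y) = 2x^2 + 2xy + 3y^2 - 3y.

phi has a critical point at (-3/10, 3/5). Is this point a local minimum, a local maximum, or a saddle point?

local minimum

The Hessian of phi is constant: H = [[4, 2], [2, 6]].
det(H) = 4·6 − 2² = 20.
det(H) > 0 and tr(H) = 10 > 0, so H is positive definite and the point is a local minimum.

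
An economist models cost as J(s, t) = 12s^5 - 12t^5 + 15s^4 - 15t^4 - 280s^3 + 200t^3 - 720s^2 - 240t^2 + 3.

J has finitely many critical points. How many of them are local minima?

4

J separates as a function of s plus a function of t, so ∇J=0 decouples.
∂J/∂s = 60s(s - 4)(s + 2)(s + 3) = 0 at s ∈ {-3, -2, 0, 4}; ∂J/∂t = -60t(t - 2)(t - 1)(t + 4) = 0 at t ∈ {-4, 0, 1, 2}.
The Hessian is diagonal: diag(J_ss, J_tt). Second derivatives: J_ss(-3)=-1260, J_ss(-2)=720, J_ss(0)=-1440, J_ss(4)=10080; J_tt(-4)=7200, J_tt(0)=-480, J_tt(1)=300, J_tt(2)=-720.
Local minima occur where both diagonal entries positive: (-2, -4), (-2, 1), (4, -4), (4, 1). Count: 4.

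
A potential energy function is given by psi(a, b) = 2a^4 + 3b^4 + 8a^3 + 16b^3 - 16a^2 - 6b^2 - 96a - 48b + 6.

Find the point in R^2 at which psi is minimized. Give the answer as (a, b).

(2, -4)

psi(a,b) separates as P(a) + Q(b) + 6, so its minimum is min P + min Q + 6.
P'(a) = 8(a - 2)(a + 2)(a + 3) vanishes at a ∈ {-3, -2, 2}; Q'(b) = 12(b - 1)(b + 1)(b + 4) vanishes at b ∈ {-4, -1, 1}.
Local minima of P (where P''>0): P(-3)=90, P(2)=-160. Local minima of Q: Q(-4)=-160, Q(1)=-35.
So the global minimum of psi is P(2) + Q(-4) + 6 = -160 − 160 + 6 = -314, attained at (2, -4).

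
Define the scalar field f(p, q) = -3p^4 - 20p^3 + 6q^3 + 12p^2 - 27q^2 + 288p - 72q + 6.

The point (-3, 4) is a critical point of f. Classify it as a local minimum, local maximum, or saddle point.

local minimum

The mixed partial ∂²f/∂p∂q is 0, so the Hessian at any point is diag(f_pp, f_qq) = diag(12(-3p^2 - 10p + 2), 18(2q - 3)).
At (-3, 4): H = diag(60, 90).
Both eigenvalues are positive, so H is positive definite: a local minimum.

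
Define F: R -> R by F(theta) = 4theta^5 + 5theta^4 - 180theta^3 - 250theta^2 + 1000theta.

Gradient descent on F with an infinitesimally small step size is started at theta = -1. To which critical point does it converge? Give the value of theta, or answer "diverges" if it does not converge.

-2

F'(theta) = 20(theta - 5)(theta - 1)(theta + 2)(theta + 5), so F'(-1) = 960.
Gradient descent moves in the -F' direction, i.e. theta is decreasing.
The nearest critical point in that direction is theta = -2, where F'' = 1260 > 0 (a local minimum). The iterate converges there.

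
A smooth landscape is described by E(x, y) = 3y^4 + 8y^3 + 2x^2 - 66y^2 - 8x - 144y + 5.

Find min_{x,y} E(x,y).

-570

E(x,y) separates as P(x) + Q(y) + 5, so its minimum is min P + min Q + 5.
P'(x) = 4x - 8 vanishes at x ∈ {2}; Q'(y) = 12(y - 3)(y + 1)(y + 4) vanishes at y ∈ {-4, -1, 3}.
Local minima of P (where P''>0): P(2)=-8. Local minima of Q: Q(-4)=-224, Q(3)=-567.
So the global minimum of E is P(2) + Q(3) + 5 = -8 − 567 + 5 = -570, attained at (2, 3).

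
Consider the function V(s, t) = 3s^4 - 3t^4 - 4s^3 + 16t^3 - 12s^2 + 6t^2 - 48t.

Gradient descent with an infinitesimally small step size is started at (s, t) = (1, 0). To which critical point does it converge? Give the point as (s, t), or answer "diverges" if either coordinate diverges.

(2, 1)

V is separable, so gradient descent decouples: s follows -∂V/∂s, t follows -∂V/∂t.
∂V/∂s = 12s(s - 2)(s + 1); at s=1 this is -24, so s increases.
∂V/∂t = -12(t - 4)(t - 1)(t + 1); at t=0 this is -48, so t increases.
s converges to its nearest critical value 2 (a local min of the s-part); t converges to 1. The iterate converges to (2, 1).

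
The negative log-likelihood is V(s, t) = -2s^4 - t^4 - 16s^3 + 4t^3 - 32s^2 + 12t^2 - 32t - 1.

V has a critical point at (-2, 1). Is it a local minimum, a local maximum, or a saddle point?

The mixed partial ∂²V/∂s∂t is 0, so the Hessian at any point is diag(V_ss, V_tt) = diag(-8(3s^2 + 12s + 8), 12(-t^2 + 2t + 2)).
At (-2, 1): H = diag(32, 36).
Both eigenvalues are positive, so H is positive definite: a local minimum.

local minimum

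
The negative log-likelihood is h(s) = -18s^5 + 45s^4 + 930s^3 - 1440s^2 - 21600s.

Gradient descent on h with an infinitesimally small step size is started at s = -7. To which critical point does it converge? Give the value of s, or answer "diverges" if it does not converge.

-4

h'(s) = -90(s - 5)(s - 4)(s + 3)(s + 4), so h'(-7) = -142560.
Gradient descent moves in the -h' direction, i.e. s is increasing.
The nearest critical point in that direction is s = -4, where h'' = 6480 > 0 (a local minimum). The iterate converges there.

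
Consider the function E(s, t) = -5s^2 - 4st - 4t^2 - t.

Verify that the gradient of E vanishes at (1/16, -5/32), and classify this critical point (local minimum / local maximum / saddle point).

local maximum

∇E = (-10s - 4t, -4s - 8t - 1); substituting (1/16, -5/32) gives ∇E = (0, 0), so (1/16, -5/32) is indeed a critical point.
The Hessian of E is constant: H = [[-10, -4], [-4, -8]].
det(H) = (-10)·(-8) − (-4)² = 64.
det(H) > 0 and tr(H) = -18 < 0, so H is negative definite and the point is a local maximum.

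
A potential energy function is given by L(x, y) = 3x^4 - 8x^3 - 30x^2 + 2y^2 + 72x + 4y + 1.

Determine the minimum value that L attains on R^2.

-153

L(x,y) separates as P(x) + Q(y) + 1, so its minimum is min P + min Q + 1.
P'(x) = 12(x - 3)(x - 1)(x + 2) vanishes at x ∈ {-2, 1, 3}; Q'(y) = 4y + 4 vanishes at y ∈ {-1}.
Local minima of P (where P''>0): P(-2)=-152, P(3)=-27. Local minima of Q: Q(-1)=-2.
So the global minimum of L is P(-2) + Q(-1) + 1 = -152 − 2 + 1 = -153, attained at (-2, -1).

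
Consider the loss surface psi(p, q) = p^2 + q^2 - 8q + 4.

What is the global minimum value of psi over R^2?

psi(p,q) separates as A(p) + B(q) + 4, so its minimum is min A + min B + 4.
A'(p) = 2p vanishes at p ∈ {0}; B'(q) = 2q - 8 vanishes at q ∈ {4}.
Local minima of A (where A''>0): A(0)=0. Local minima of B: B(4)=-16.
So the global minimum of psi is A(0) + B(4) + 4 = 0 − 16 + 4 = -12, attained at (0, 4).

-12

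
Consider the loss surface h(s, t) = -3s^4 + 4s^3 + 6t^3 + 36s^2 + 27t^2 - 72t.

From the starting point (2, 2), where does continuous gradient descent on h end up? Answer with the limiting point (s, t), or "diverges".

h is separable, so gradient descent decouples: s follows -∂h/∂s, t follows -∂h/∂t.
∂h/∂s = -12s(s - 3)(s + 2); at s=2 this is 96, so s decreases.
∂h/∂t = 18(t - 1)(t + 4); at t=2 this is 108, so t decreases.
s converges to its nearest critical value 0 (a local min of the s-part); t converges to 1. The iterate converges to (0, 1).

(0, 1)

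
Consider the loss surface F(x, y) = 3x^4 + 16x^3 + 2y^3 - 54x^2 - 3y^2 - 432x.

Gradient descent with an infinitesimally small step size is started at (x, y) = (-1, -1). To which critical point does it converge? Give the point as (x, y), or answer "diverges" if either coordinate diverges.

F is separable, so gradient descent decouples: x follows -∂F/∂x, y follows -∂F/∂y.
∂F/∂x = 12(x - 3)(x + 3)(x + 4); at x=-1 this is -288, so x increases.
∂F/∂y = 6y(y - 1); at y=-1 this is 12, so y decreases.
The y-coordinate has no critical point in that direction and runs off to infinity.

diverges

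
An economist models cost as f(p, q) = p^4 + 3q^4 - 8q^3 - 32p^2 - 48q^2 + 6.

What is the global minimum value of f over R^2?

f(p,q) separates as A(p) + B(q) + 6, so its minimum is min A + min B + 6.
A'(p) = 4p(p - 4)(p + 4) vanishes at p ∈ {-4, 0, 4}; B'(q) = 12q(q - 4)(q + 2) vanishes at q ∈ {-2, 0, 4}.
Local minima of A (where A''>0): A(-4)=-256, A(4)=-256. Local minima of B: B(-2)=-80, B(4)=-512.
So the global minimum of f is A(-4) + B(4) + 6 = -256 − 512 + 6 = -762, attained at (-4, 4).

-762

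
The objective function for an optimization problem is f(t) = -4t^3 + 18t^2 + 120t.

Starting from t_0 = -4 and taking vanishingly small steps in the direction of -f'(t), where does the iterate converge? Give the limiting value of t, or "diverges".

-2

f'(t) = -12(t - 5)(t + 2), so f'(-4) = -216.
Gradient descent moves in the -f' direction, i.e. t is increasing.
The nearest critical point in that direction is t = -2, where f'' = 84 > 0 (a local minimum). The iterate converges there.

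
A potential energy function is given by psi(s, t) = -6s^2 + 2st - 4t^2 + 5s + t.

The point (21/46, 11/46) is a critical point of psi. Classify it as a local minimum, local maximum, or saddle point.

local maximum

The Hessian of psi is constant: H = [[-12, 2], [2, -8]].
det(H) = (-12)·(-8) − 2² = 92.
det(H) > 0 and tr(H) = -20 < 0, so H is negative definite and the point is a local maximum.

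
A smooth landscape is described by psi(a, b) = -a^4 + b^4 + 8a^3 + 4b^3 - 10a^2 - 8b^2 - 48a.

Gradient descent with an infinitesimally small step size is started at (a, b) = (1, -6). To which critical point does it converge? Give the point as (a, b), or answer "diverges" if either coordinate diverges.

(3, -4)

psi is separable, so gradient descent decouples: a follows -∂psi/∂a, b follows -∂psi/∂b.
∂psi/∂a = -4(a - 4)(a - 3)(a + 1); at a=1 this is -48, so a increases.
∂psi/∂b = 4b(b - 1)(b + 4); at b=-6 this is -336, so b increases.
a converges to its nearest critical value 3 (a local min of the a-part); b converges to -4. The iterate converges to (3, -4).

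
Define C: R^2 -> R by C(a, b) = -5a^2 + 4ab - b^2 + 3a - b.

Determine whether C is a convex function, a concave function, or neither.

C is quadratic, so its Hessian is the constant matrix H = [[-10, 4], [4, -2]].
det(H) = 4, tr(H) = -12.
det(H) > 0 and tr(H) < 0, so H is negative definite everywhere: concave.

concave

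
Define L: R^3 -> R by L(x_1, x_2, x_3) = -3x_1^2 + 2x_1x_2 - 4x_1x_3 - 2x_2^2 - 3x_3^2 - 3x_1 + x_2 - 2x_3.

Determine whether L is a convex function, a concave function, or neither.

L is quadratic, so its Hessian is the constant matrix H = [[-6, 2, -4], [2, -4, 0], [-4, 0, -6]].
Leading principal minors: -6, 20, -56.
Signs alternate −, +, − ⇒ H ≺ 0 ⇒ concave.

concave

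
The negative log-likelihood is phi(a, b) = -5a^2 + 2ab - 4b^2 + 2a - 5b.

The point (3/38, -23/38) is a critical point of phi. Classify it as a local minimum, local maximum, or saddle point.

The Hessian of phi is constant: H = [[-10, 2], [2, -8]].
det(H) = (-10)·(-8) − 2² = 76.
det(H) > 0 and tr(H) = -18 < 0, so H is negative definite and the point is a local maximum.

local maximum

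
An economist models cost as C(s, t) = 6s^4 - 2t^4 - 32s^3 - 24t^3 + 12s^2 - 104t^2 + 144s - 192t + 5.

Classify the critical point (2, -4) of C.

local maximum

The mixed partial ∂²C/∂s∂t is 0, so the Hessian at any point is diag(C_ss, C_tt) = diag(24(3s^2 - 8s + 1), -8(3t^2 + 18t + 26)).
At (2, -4): H = diag(-72, -16).
Both eigenvalues are negative, so H is negative definite: a local maximum.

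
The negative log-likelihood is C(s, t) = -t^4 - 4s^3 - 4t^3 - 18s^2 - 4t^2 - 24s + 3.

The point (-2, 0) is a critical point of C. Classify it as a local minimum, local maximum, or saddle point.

The mixed partial ∂²C/∂s∂t is 0, so the Hessian at any point is diag(C_ss, C_tt) = diag(-12(2s + 3), -4(3t^2 + 6t + 2)).
At (-2, 0): H = diag(12, -8).
The eigenvalues have opposite signs, so H is indefinite: a saddle point.

saddle point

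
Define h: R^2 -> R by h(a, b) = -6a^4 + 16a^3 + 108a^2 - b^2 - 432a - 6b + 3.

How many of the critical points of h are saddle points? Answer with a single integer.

1

h separates as a function of a plus a function of b, so ∇h=0 decouples.
∂h/∂a = -24(a - 3)(a - 2)(a + 3) = 0 at a ∈ {-3, 2, 3}; ∂h/∂b = -2(b + 3) = 0 at b ∈ {-3}.
The Hessian is diagonal: diag(h_aa, h_bb). Second derivatives: h_aa(-3)=-720, h_aa(2)=120, h_aa(3)=-144; h_bb(-3)=-2.
Saddle points occur where the two diagonal entries have opposite signs: (2, -3). Count: 1.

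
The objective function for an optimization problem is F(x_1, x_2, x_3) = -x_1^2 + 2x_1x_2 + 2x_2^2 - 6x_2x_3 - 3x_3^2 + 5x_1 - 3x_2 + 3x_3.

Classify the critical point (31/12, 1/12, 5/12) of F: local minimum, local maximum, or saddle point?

saddle point

The Hessian is constant: H = [[-2, 2, 0], [2, 4, -6], [0, -6, -6]].
Leading principal minors: Δ₁ = -2, Δ₂ = -12, Δ₃ = 144.
The minors fit neither the all-positive nor the alternating-sign pattern, so H is indefinite: a saddle point.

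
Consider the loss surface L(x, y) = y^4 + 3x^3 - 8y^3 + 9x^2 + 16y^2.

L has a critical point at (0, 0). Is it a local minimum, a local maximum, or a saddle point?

The mixed partial ∂²L/∂x∂y is 0, so the Hessian at any point is diag(L_xx, L_yy) = diag(18(x + 1), 4(3y^2 - 12y + 8)).
At (0, 0): H = diag(18, 32).
Both eigenvalues are positive, so H is positive definite: a local minimum.

local minimum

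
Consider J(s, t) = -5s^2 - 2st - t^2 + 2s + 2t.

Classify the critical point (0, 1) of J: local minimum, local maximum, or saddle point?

local maximum

The Hessian of J is constant: H = [[-10, -2], [-2, -2]].
det(H) = (-10)·(-2) − (-2)² = 16.
det(H) > 0 and tr(H) = -12 < 0, so H is negative definite and the point is a local maximum.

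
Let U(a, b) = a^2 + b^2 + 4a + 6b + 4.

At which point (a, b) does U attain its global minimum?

(-2, -3)

U(a,b) separates as P(a) + Q(b) + 4, so its minimum is min P + min Q + 4.
P'(a) = 2a + 4 vanishes at a ∈ {-2}; Q'(b) = 2b + 6 vanishes at b ∈ {-3}.
Local minima of P (where P''>0): P(-2)=-4. Local minima of Q: Q(-3)=-9.
So the global minimum of U is P(-2) + Q(-3) + 4 = -4 − 9 + 4 = -9, attained at (-2, -3).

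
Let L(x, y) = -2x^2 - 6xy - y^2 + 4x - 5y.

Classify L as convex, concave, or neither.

L is quadratic, so its Hessian is the constant matrix H = [[-4, -6], [-6, -2]].
det(H) = -28, tr(H) = -6.
det(H) < 0, so H is indefinite: neither convex nor concave.

neither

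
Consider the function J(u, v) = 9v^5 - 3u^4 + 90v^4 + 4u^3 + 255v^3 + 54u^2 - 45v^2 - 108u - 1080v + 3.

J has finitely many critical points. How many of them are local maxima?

4

J separates as a function of u plus a function of v, so ∇J=0 decouples.
∂J/∂u = -12(u - 3)(u - 1)(u + 3) = 0 at u ∈ {-3, 1, 3}; ∂J/∂v = 45(v - 1)(v + 2)(v + 3)(v + 4) = 0 at v ∈ {-4, -3, -2, 1}.
The Hessian is diagonal: diag(J_uu, J_vv). Second derivatives: J_uu(-3)=-288, J_uu(1)=96, J_uu(3)=-144; J_vv(-4)=-450, J_vv(-3)=180, J_vv(-2)=-270, J_vv(1)=2700.
Local maxima occur where both diagonal entries negative: (-3, -4), (-3, -2), (3, -4), (3, -2). Count: 4.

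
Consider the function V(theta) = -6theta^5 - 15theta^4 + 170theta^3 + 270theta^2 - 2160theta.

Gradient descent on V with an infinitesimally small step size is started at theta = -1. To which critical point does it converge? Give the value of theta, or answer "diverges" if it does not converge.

V'(theta) = -30(theta - 3)(theta - 2)(theta + 3)(theta + 4), so V'(-1) = -2160.
Gradient descent moves in the -V' direction, i.e. theta is increasing.
The nearest critical point in that direction is theta = 2, where V'' = 900 > 0 (a local minimum). The iterate converges there.

2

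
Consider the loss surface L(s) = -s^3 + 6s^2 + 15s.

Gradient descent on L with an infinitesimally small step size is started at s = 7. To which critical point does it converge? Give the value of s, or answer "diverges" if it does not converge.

diverges

L'(s) = -3(s - 5)(s + 1), so L'(7) = -48.
Gradient descent moves in the -L' direction, i.e. s is increasing.
There is no critical point above s=7, and L' keeps the same sign, so the iterate runs off to +∞.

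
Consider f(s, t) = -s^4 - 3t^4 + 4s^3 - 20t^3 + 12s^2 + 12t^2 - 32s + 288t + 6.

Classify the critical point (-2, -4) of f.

The mixed partial ∂²f/∂s∂t is 0, so the Hessian at any point is diag(f_ss, f_tt) = diag(12(-s^2 + 2s + 2), 12(-3t^2 - 10t + 2)).
At (-2, -4): H = diag(-72, -72).
Both eigenvalues are negative, so H is negative definite: a local maximum.

local maximum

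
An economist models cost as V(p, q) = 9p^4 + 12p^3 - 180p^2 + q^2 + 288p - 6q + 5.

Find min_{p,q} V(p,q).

V(p,q) separates as A(p) + B(q) + 5, so its minimum is min A + min B + 5.
A'(p) = 36(p - 2)(p - 1)(p + 4) vanishes at p ∈ {-4, 1, 2}; B'(q) = 2q - 6 vanishes at q ∈ {3}.
Local minima of A (where A''>0): A(-4)=-2496, A(2)=96. Local minima of B: B(3)=-9.
So the global minimum of V is A(-4) + B(3) + 5 = -2496 − 9 + 5 = -2500, attained at (-4, 3).

-2500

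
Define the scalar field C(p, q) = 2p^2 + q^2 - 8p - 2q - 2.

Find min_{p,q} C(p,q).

-11

C(p,q) separates as A(p) + B(q) − 2, so its minimum is min A + min B − 2.
A'(p) = 4p - 8 vanishes at p ∈ {2}; B'(q) = 2q - 2 vanishes at q ∈ {1}.
Local minima of A (where A''>0): A(2)=-8. Local minima of B: B(1)=-1.
So the global minimum of C is A(2) + B(1) − 2 = -8 − 1 − 2 = -11, attained at (2, 1).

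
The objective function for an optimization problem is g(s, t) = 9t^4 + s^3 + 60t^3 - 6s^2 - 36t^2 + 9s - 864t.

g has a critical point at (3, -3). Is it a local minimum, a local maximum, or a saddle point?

saddle point

The mixed partial ∂²g/∂s∂t is 0, so the Hessian at any point is diag(g_ss, g_tt) = diag(6(s - 2), 36(3t^2 + 10t - 2)).
At (3, -3): H = diag(6, -180).
The eigenvalues have opposite signs, so H is indefinite: a saddle point.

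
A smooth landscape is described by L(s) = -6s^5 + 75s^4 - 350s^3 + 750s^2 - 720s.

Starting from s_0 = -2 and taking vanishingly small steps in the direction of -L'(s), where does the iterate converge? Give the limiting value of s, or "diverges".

L'(s) = -30(s - 4)(s - 3)(s - 2)(s - 1), so L'(-2) = -10800.
Gradient descent moves in the -L' direction, i.e. s is increasing.
The nearest critical point in that direction is s = 1, where L'' = 180 > 0 (a local minimum). The iterate converges there.

1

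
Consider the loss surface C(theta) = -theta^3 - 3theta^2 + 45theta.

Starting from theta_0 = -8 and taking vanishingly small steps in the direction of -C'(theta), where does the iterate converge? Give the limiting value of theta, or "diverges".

-5

C'(theta) = -3(theta - 3)(theta + 5), so C'(-8) = -99.
Gradient descent moves in the -C' direction, i.e. theta is increasing.
The nearest critical point in that direction is theta = -5, where C'' = 24 > 0 (a local minimum). The iterate converges there.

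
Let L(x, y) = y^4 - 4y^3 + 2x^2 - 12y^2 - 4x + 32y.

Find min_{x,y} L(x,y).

L(x,y) separates as P(x) + Q(y), so its minimum is min P + min Q.
P'(x) = 4x - 4 vanishes at x ∈ {1}; Q'(y) = 4(y - 4)(y - 1)(y + 2) vanishes at y ∈ {-2, 1, 4}.
Local minima of P (where P''>0): P(1)=-2. Local minima of Q: Q(-2)=-64, Q(4)=-64.
So the global minimum of L is P(1) + Q(-2) = -2 − 64 = -66, attained at (1, -2).

-66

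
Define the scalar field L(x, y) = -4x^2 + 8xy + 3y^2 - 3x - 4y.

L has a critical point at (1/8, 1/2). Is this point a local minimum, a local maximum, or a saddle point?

The Hessian of L is constant: H = [[-8, 8], [8, 6]].
det(H) = (-8)·6 − 8² = -112.
Since det(H) < 0, H is indefinite and the critical point is a saddle point.

saddle point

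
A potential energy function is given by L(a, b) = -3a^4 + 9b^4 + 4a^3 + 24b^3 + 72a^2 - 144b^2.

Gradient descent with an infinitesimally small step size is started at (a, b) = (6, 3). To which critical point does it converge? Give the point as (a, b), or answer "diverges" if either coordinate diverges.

diverges

L is separable, so gradient descent decouples: a follows -∂L/∂a, b follows -∂L/∂b.
∂L/∂a = -12a(a - 4)(a + 3); at a=6 this is -1296, so a increases.
∂L/∂b = 36b(b - 2)(b + 4); at b=3 this is 756, so b decreases.
The a-coordinate has no critical point in that direction and runs off to infinity.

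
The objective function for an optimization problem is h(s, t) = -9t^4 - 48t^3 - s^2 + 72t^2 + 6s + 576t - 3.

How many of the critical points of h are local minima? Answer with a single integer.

h separates as a function of s plus a function of t, so ∇h=0 decouples.
∂h/∂s = -2(s - 3) = 0 at s ∈ {3}; ∂h/∂t = -36(t - 2)(t + 2)(t + 4) = 0 at t ∈ {-4, -2, 2}.
The Hessian is diagonal: diag(h_ss, h_tt). Second derivatives: h_ss(3)=-2; h_tt(-4)=-432, h_tt(-2)=288, h_tt(2)=-864.
Local minima occur where both diagonal entries positive: none. Count: 0.

0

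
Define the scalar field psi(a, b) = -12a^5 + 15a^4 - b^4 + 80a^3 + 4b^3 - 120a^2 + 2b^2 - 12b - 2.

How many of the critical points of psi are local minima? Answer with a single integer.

2

psi separates as a function of a plus a function of b, so ∇psi=0 decouples.
∂psi/∂a = -60a(a - 2)(a - 1)(a + 2) = 0 at a ∈ {-2, 0, 1, 2}; ∂psi/∂b = -4(b - 3)(b - 1)(b + 1) = 0 at b ∈ {-1, 1, 3}.
The Hessian is diagonal: diag(psi_aa, psi_bb). Second derivatives: psi_aa(-2)=1440, psi_aa(0)=-240, psi_aa(1)=180, psi_aa(2)=-480; psi_bb(-1)=-32, psi_bb(1)=16, psi_bb(3)=-32.
Local minima occur where both diagonal entries positive: (-2, 1), (1, 1). Count: 2.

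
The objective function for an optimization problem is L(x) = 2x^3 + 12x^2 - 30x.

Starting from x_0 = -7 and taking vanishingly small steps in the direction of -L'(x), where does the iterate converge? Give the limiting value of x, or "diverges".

diverges

L'(x) = 6(x - 1)(x + 5), so L'(-7) = 96.
Gradient descent moves in the -L' direction, i.e. x is decreasing.
There is no critical point below x=-7, and L' keeps the same sign, so the iterate runs off to −∞.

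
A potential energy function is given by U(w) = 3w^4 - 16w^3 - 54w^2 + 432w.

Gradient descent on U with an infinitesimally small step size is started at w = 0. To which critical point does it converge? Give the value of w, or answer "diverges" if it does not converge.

U'(w) = 12(w - 4)(w - 3)(w + 3), so U'(0) = 432.
Gradient descent moves in the -U' direction, i.e. w is decreasing.
The nearest critical point in that direction is w = -3, where U'' = 504 > 0 (a local minimum). The iterate converges there.

-3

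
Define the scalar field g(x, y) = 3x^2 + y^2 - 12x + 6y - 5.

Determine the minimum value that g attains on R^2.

g(x,y) separates as P(x) + Q(y) − 5, so its minimum is min P + min Q − 5.
P'(x) = 6x - 12 vanishes at x ∈ {2}; Q'(y) = 2y + 6 vanishes at y ∈ {-3}.
Local minima of P (where P''>0): P(2)=-12. Local minima of Q: Q(-3)=-9.
So the global minimum of g is P(2) + Q(-3) − 5 = -12 − 9 − 5 = -26, attained at (2, -3).

-26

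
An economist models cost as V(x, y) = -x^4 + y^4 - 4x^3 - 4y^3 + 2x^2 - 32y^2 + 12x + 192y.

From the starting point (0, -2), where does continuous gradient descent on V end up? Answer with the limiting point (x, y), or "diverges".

(-1, -4)

V is separable, so gradient descent decouples: x follows -∂V/∂x, y follows -∂V/∂y.
∂V/∂x = -4(x - 1)(x + 1)(x + 3); at x=0 this is 12, so x decreases.
∂V/∂y = 4(y - 4)(y - 3)(y + 4); at y=-2 this is 240, so y decreases.
x converges to its nearest critical value -1 (a local min of the x-part); y converges to -4. The iterate converges to (-1, -4).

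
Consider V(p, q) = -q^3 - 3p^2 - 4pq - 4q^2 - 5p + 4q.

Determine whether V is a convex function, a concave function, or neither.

neither

The term -q^3 is cubic, so the Hessian is not constant.
∂²V/∂q² = -6q - 8, which takes both signs as q varies (negative for sufficiently large q). A diagonal entry of the Hessian changing sign means the Hessian is neither positive- nor negative-semidefinite on all of R^2.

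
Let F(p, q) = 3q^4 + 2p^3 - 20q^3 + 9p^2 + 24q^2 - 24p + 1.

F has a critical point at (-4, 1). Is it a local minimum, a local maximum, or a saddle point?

The mixed partial ∂²F/∂p∂q is 0, so the Hessian at any point is diag(F_pp, F_qq) = diag(6(2p + 3), 12(3q^2 - 10q + 4)).
At (-4, 1): H = diag(-30, -36).
Both eigenvalues are negative, so H is negative definite: a local maximum.

local maximum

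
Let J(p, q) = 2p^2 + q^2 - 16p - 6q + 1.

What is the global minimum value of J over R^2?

-40

J(p,q) separates as A(p) + B(q) + 1, so its minimum is min A + min B + 1.
A'(p) = 4p - 16 vanishes at p ∈ {4}; B'(q) = 2q - 6 vanishes at q ∈ {3}.
Local minima of A (where A''>0): A(4)=-32. Local minima of B: B(3)=-9.
So the global minimum of J is A(4) + B(3) + 1 = -32 − 9 + 1 = -40, attained at (4, 3).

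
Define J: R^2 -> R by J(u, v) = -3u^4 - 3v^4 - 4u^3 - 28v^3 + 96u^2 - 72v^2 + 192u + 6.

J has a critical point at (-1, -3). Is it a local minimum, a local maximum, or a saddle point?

The mixed partial ∂²J/∂u∂v is 0, so the Hessian at any point is diag(J_uu, J_vv) = diag(12(-3u^2 - 2u + 16), -12(3v^2 + 14v + 12)).
At (-1, -3): H = diag(180, 36).
Both eigenvalues are positive, so H is positive definite: a local minimum.

local minimum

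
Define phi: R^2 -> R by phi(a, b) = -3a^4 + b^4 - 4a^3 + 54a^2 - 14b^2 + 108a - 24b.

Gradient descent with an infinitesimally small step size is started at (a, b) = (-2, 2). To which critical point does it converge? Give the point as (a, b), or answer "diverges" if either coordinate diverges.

phi is separable, so gradient descent decouples: a follows -∂phi/∂a, b follows -∂phi/∂b.
∂phi/∂a = -12(a - 3)(a + 1)(a + 3); at a=-2 this is -60, so a increases.
∂phi/∂b = 4(b - 3)(b + 1)(b + 2); at b=2 this is -48, so b increases.
a converges to its nearest critical value -1 (a local min of the a-part); b converges to 3. The iterate converges to (-1, 3).

(-1, 3)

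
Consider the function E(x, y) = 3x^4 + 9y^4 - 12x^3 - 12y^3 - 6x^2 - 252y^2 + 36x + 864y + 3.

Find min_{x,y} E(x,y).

E(x,y) separates as P(x) + Q(y) + 3, so its minimum is min P + min Q + 3.
P'(x) = 12(x - 3)(x - 1)(x + 1) vanishes at x ∈ {-1, 1, 3}; Q'(y) = 36(y - 3)(y - 2)(y + 4) vanishes at y ∈ {-4, 2, 3}.
Local minima of P (where P''>0): P(-1)=-27, P(3)=-27. Local minima of Q: Q(-4)=-4416, Q(3)=729.
So the global minimum of E is P(-1) + Q(-4) + 3 = -27 − 4416 + 3 = -4440, attained at (-1, -4).

-4440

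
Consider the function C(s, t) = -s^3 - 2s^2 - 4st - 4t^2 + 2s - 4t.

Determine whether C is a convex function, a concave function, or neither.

neither

The term -s^3 is cubic, so the Hessian is not constant.
∂²C/∂s² = -6s - 4, which takes both signs as s varies (negative for sufficiently large s). A diagonal entry of the Hessian changing sign means the Hessian is neither positive- nor negative-semidefinite on all of R^2.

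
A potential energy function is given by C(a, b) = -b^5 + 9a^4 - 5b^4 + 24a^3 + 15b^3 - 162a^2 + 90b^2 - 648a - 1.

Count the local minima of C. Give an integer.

4

C separates as a function of a plus a function of b, so ∇C=0 decouples.
∂C/∂a = 36(a - 3)(a + 2)(a + 3) = 0 at a ∈ {-3, -2, 3}; ∂C/∂b = -5b(b - 3)(b + 3)(b + 4) = 0 at b ∈ {-4, -3, 0, 3}.
The Hessian is diagonal: diag(C_aa, C_bb). Second derivatives: C_aa(-3)=216, C_aa(-2)=-180, C_aa(3)=1080; C_bb(-4)=140, C_bb(-3)=-90, C_bb(0)=180, C_bb(3)=-630.
Local minima occur where both diagonal entries positive: (-3, -4), (-3, 0), (3, -4), (3, 0). Count: 4.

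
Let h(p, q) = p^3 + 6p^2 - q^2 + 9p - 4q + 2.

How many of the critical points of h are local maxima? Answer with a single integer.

1

h separates as a function of p plus a function of q, so ∇h=0 decouples.
∂h/∂p = 3(p + 1)(p + 3) = 0 at p ∈ {-3, -1}; ∂h/∂q = -2(q + 2) = 0 at q ∈ {-2}.
The Hessian is diagonal: diag(h_pp, h_qq). Second derivatives: h_pp(-3)=-6, h_pp(-1)=6; h_qq(-2)=-2.
Local maxima occur where both diagonal entries negative: (-3, -2). Count: 1.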